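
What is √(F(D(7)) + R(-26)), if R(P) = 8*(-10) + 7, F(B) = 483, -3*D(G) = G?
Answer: √410 ≈ 20.248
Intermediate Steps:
D(G) = -G/3
R(P) = -73 (R(P) = -80 + 7 = -73)
√(F(D(7)) + R(-26)) = √(483 - 73) = √410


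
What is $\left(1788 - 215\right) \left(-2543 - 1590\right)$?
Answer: $-6501209$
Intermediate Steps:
$\left(1788 - 215\right) \left(-2543 - 1590\right) = 1573 \left(-2543 - 1590\right) = 1573 \left(-4133\right) = -6501209$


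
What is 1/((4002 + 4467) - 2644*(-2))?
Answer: 1/13757 ≈ 7.2690e-5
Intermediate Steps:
1/((4002 + 4467) - 2644*(-2)) = 1/(8469 + 5288) = 1/13757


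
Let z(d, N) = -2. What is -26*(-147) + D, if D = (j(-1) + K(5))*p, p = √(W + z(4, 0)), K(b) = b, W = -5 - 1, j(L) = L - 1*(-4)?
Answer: 3822 + 16*I*√2 ≈ 3822.0 + 22.627*I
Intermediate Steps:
j(L) = 4 + L (j(L) = L + 4 = 4 + L)
W = -6
p = 2*I*√2 (p = √(-6 - 2) = √(-8) = 2*I*√2 ≈ 2.8284*I)
D = 16*I*√2 (D = ((4 - 1) + 5)*(2*I*√2) = (3 + 5)*(2*I*√2) = 8*(2*I*√2) = 16*I*√2 ≈ 22.627*I)
-26*(-147) + D = -26*(-147) + 16*I*√2 = 3822 + 16*I*√2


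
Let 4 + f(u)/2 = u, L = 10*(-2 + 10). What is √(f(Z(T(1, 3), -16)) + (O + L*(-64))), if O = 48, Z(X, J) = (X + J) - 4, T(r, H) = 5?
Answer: I*√5110 ≈ 71.484*I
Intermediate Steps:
L = 80 (L = 10*8 = 80)
Z(X, J) = -4 + J + X (Z(X, J) = (J + X) - 4 = -4 + J + X)
f(u) = -8 + 2*u
√(f(Z(T(1, 3), -16)) + (O + L*(-64))) = √((-8 + 2*(-4 - 16 + 5)) + (48 + 80*(-64))) = √((-8 + 2*(-15)) + (48 - 5120)) = √((-8 - 30) - 5072) = √(-38 - 5072) = √(-5110) = I*√5110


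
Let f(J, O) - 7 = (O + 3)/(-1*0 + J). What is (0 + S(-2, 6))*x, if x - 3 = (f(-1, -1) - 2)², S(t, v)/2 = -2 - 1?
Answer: -72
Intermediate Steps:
f(J, O) = 7 + (3 + O)/J (f(J, O) = 7 + (O + 3)/(-1*0 + J) = 7 + (3 + O)/(0 + J) = 7 + (3 + O)/J)
S(t, v) = -6 (S(t, v) = 2*(-2 - 1) = 2*(-3) = -6)
x = 12 (x = 3 + ((3 - 1 + 7*(-1))/(-1) - 2)² = 3 + (-(3 - 1 - 7) - 2)² = 3 + (-1*(-5) - 2)² = 3 + (5 - 2)² = 3 + 3² = 3 + 9 = 12)
(0 + S(-2, 6))*x = (0 - 6)*12 = -6*12 = -72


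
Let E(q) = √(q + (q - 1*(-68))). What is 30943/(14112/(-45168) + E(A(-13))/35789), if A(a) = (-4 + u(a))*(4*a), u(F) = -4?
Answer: -94734664037/953976 ≈ -99305.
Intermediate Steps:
A(a) = -32*a (A(a) = (-4 - 4)*(4*a) = -32*a)
E(q) = √(68 + 2*q) (E(q) = √(q + (q + 68)) = √(q + (68 + q)) = √(68 + 2*q))
30943/(14112/(-45168) + E(A(-13))/35789) = 30943/(14112/(-45168) + √(68 + 2*(-32*(-13)))/35789) = 30943/(14112*(-1/45168) + √(68 + 2*416)*(1/35789)) = 30943/(-294/941 + √(68 + 832)*(1/35789)) = 30943/(-294/941 + √900*(1/35789)) = 30943/(-294/941 + 30*(1/35789)) = 30943/(-294/941 + 30/35789) = 30943/(-10493736/33677449) = 30943*(-33677449/10493736) = -94734664037/953976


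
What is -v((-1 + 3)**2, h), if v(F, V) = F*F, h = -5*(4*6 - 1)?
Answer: -16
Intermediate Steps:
h = -115 (h = -5*(24 - 1) = -5*23 = -115)
v(F, V) = F**2
-v((-1 + 3)**2, h) = -((-1 + 3)**2)**2 = -(2**2)**2 = -1*4**2 = -1*16 = -16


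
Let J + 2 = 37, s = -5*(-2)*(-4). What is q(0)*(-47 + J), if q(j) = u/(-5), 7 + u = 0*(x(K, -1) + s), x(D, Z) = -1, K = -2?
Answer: -84/5 ≈ -16.800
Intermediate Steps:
s = -40 (s = 10*(-4) = -40)
J = 35 (J = -2 + 37 = 35)
u = -7 (u = -7 + 0*(-1 - 40) = -7 + 0*(-41) = -7 + 0 = -7)
q(j) = 7/5 (q(j) = -7/(-5) = -7*(-⅕) = 7/5)
q(0)*(-47 + J) = 7*(-47 + 35)/5 = (7/5)*(-12) = -84/5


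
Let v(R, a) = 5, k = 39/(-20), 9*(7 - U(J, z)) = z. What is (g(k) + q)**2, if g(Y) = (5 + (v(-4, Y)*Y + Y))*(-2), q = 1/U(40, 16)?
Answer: 10201636/55225 ≈ 184.73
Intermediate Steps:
U(J, z) = 7 - z/9
k = -39/20 (k = 39*(-1/20) = -39/20 ≈ -1.9500)
q = 9/47 (q = 1/(7 - 1/9*16) = 1/(7 - 16/9) = 1/(47/9) = 9/47 ≈ 0.19149)
g(Y) = -10 - 12*Y (g(Y) = (5 + (5*Y + Y))*(-2) = (5 + 6*Y)*(-2) = -10 - 12*Y)
(g(k) + q)**2 = ((-10 - 12*(-39/20)) + 9/47)**2 = ((-10 + 117/5) + 9/47)**2 = (67/5 + 9/47)**2 = (3194/235)**2 = 10201636/55225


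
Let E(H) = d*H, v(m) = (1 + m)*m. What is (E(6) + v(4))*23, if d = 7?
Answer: 1426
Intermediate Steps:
v(m) = m*(1 + m)
E(H) = 7*H
(E(6) + v(4))*23 = (7*6 + 4*(1 + 4))*23 = (42 + 4*5)*23 = (42 + 20)*23 = 62*23 = 1426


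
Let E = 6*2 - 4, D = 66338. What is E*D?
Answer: 530704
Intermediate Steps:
E = 8 (E = 12 - 4 = 8)
E*D = 8*66338 = 530704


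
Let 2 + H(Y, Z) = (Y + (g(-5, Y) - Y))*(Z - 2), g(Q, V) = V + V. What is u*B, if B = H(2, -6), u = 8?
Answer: -272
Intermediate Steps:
g(Q, V) = 2*V
H(Y, Z) = -2 + 2*Y*(-2 + Z) (H(Y, Z) = -2 + (Y + (2*Y - Y))*(Z - 2) = -2 + (Y + Y)*(-2 + Z) = -2 + (2*Y)*(-2 + Z) = -2 + 2*Y*(-2 + Z))
B = -34 (B = -2 - 4*2 + 2*2*(-6) = -2 - 8 - 24 = -34)
u*B = 8*(-34) = -272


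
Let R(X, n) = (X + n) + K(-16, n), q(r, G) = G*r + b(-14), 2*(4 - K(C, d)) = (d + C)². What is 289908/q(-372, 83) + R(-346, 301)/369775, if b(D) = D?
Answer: -21691303463/2284469950 ≈ -9.4951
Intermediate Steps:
K(C, d) = 4 - (C + d)²/2 (K(C, d) = 4 - (d + C)²/2 = 4 - (C + d)²/2)
q(r, G) = -14 + G*r (q(r, G) = G*r - 14 = -14 + G*r)
R(X, n) = 4 + X + n - (-16 + n)²/2 (R(X, n) = (X + n) + (4 - (-16 + n)²/2) = 4 + X + n - (-16 + n)²/2)
289908/q(-372, 83) + R(-346, 301)/369775 = 289908/(-14 + 83*(-372)) + (-124 - 346 + 17*301 - ½*301²)/369775 = 289908/(-14 - 30876) + (-124 - 346 + 5117 - ½*90601)*(1/369775) = 289908/(-30890) + (-124 - 346 + 5117 - 90601/2)*(1/369775) = 289908*(-1/30890) - 81307/2*1/369775 = -144954/15445 - 81307/739550 = -21691303463/2284469950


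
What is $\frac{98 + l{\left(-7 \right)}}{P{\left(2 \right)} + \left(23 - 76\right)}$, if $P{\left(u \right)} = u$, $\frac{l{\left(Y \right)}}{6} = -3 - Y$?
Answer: $- \frac{122}{51} \approx -2.3922$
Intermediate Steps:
$l{\left(Y \right)} = -18 - 6 Y$ ($l{\left(Y \right)} = 6 \left(-3 - Y\right) = -18 - 6 Y$)
$\frac{98 + l{\left(-7 \right)}}{P{\left(2 \right)} + \left(23 - 76\right)} = \frac{98 - -24}{2 + \left(23 - 76\right)} = \frac{98 + \left(-18 + 42\right)}{2 - 53} = \frac{98 + 24}{-51} = 122 \left(- \frac{1}{51}\right) = - \frac{122}{51}$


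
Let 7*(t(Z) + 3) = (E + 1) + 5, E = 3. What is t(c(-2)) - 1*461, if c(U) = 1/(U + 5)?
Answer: -3239/7 ≈ -462.71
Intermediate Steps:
c(U) = 1/(5 + U)
t(Z) = -12/7 (t(Z) = -3 + ((3 + 1) + 5)/7 = -3 + (4 + 5)/7 = -3 + (⅐)*9 = -3 + 9/7 = -12/7)
t(c(-2)) - 1*461 = -12/7 - 1*461 = -12/7 - 461 = -3239/7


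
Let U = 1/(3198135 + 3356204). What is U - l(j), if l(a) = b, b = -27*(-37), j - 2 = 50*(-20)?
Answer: -6547784660/6554339 ≈ -999.00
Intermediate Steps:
j = -998 (j = 2 + 50*(-20) = 2 - 1000 = -998)
U = 1/6554339 ≈ 1.5257e-7
b = 999
l(a) = 999
U - l(j) = 1/6554339 - 1*999 = 1/6554339 - 999 = -6547784660/6554339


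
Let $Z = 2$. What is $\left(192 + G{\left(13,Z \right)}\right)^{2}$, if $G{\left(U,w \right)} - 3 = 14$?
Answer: $43681$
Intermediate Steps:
$G{\left(U,w \right)} = 17$ ($G{\left(U,w \right)} = 3 + 14 = 17$)
$\left(192 + G{\left(13,Z \right)}\right)^{2} = \left(192 + 17\right)^{2} = 209^{2} = 43681$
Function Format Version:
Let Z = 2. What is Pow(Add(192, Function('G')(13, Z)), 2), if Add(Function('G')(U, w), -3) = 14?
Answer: 43681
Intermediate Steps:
Function('G')(U, w) = 17 (Function('G')(U, w) = Add(3, 14) = 17)
Pow(Add(192, Function('G')(13, Z)), 2) = Pow(Add(192, 17), 2) = Pow(209, 2) = 43681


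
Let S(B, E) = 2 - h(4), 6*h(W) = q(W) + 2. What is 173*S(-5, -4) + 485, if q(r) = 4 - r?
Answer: 2320/3 ≈ 773.33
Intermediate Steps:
h(W) = 1 - W/6 (h(W) = ((4 - W) + 2)/6 = (6 - W)/6 = 1 - W/6)
S(B, E) = 5/3 (S(B, E) = 2 - (1 - ⅙*4) = 2 - (1 - ⅔) = 2 - 1*⅓ = 2 - ⅓ = 5/3)
173*S(-5, -4) + 485 = 173*(5/3) + 485 = 865/3 + 485 = 2320/3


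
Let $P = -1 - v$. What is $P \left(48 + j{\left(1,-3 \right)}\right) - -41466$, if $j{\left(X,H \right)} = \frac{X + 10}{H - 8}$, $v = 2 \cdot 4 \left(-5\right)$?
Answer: $43299$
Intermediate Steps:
$v = -40$ ($v = 8 \left(-5\right) = -40$)
$j{\left(X,H \right)} = \frac{10 + X}{-8 + H}$
$P = 39$ ($P = -1 - -40 = -1 + 40 = 39$)
$P \left(48 + j{\left(1,-3 \right)}\right) - -41466 = 39 \left(48 + \frac{10 + 1}{-8 - 3}\right) - -41466 = 39 \left(48 + \frac{1}{-11} \cdot 11\right) + 41466 = 39 \left(48 - 1\right) + 41466 = 39 \cdot 47 + 41466 = 1833 + 41466 = 43299$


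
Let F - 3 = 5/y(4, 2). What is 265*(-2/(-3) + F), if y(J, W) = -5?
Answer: 2120/3 ≈ 706.67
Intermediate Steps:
F = 2 (F = 3 + 5/(-5) = 3 + 5*(-1/5) = 3 - 1 = 2)
265*(-2/(-3) + F) = 265*(-2/(-3) + 2) = 265*(-2*(-1)/3 + 2) = 265*(-1*(-2/3) + 2) = 265*(2/3 + 2) = 265*(8/3) = 2120/3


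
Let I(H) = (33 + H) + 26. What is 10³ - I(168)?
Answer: 773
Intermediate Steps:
I(H) = 59 + H
10³ - I(168) = 10³ - (59 + 168) = 1000 - 1*227 = 1000 - 227 = 773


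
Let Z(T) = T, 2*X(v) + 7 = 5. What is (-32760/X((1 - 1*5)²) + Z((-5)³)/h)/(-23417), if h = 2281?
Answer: -74725435/53414177 ≈ -1.3990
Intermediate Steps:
X(v) = -1 (X(v) = -7/2 + (½)*5 = -7/2 + 5/2 = -1)
(-32760/X((1 - 1*5)²) + Z((-5)³)/h)/(-23417) = (-32760/(-1) + (-5)³/2281)/(-23417) = (-32760*(-1) - 125*1/2281)*(-1/23417) = (32760 - 125/2281)*(-1/23417) = (74725435/2281)*(-1/23417) = -74725435/53414177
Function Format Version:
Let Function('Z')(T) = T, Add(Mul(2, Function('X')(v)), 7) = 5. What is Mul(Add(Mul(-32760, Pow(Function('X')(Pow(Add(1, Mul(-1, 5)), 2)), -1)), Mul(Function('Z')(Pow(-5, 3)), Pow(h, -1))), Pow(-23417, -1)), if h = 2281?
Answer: Rational(-74725435, 53414177) ≈ -1.3990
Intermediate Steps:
Function('X')(v) = -1 (Function('X')(v) = Add(Rational(-7, 2), Mul(Rational(1, 2), 5)) = Add(Rational(-7, 2), Rational(5, 2)) = -1)
Mul(Add(Mul(-32760, Pow(Function('X')(Pow(Add(1, Mul(-1, 5)), 2)), -1)), Mul(Function('Z')(Pow(-5, 3)), Pow(h, -1))), Pow(-23417, -1)) = Mul(Add(Mul(-32760, Pow(-1, -1)), Mul(Pow(-5, 3), Pow(2281, -1))), Pow(-23417, -1)) = Mul(Add(Mul(-32760, -1), Mul(-125, Rational(1, 2281))), Rational(-1, 23417)) = Mul(Add(32760, Rational(-125, 2281)), Rational(-1, 23417)) = Mul(Rational(74725435, 2281), Rational(-1, 23417)) = Rational(-74725435, 53414177)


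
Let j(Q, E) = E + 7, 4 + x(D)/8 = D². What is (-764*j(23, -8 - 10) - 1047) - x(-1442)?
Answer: -16627523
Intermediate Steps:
x(D) = -32 + 8*D²
j(Q, E) = 7 + E
(-764*j(23, -8 - 10) - 1047) - x(-1442) = (-764*(7 + (-8 - 10)) - 1047) - (-32 + 8*(-1442)²) = (-764*(7 - 18) - 1047) - (-32 + 8*2079364) = (-764*(-11) - 1047) - (-32 + 16634912) = (8404 - 1047) - 1*16634880 = 7357 - 16634880 = -16627523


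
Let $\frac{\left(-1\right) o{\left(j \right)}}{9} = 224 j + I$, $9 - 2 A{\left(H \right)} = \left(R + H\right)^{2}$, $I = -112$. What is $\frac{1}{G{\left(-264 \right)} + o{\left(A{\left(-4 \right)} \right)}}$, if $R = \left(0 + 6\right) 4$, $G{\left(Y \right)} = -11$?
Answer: $\frac{1}{395125} \approx 2.5308 \cdot 10^{-6}$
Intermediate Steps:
$R = 24$ ($R = 6 \cdot 4 = 24$)
$A{\left(H \right)} = \frac{9}{2} - \frac{\left(24 + H\right)^{2}}{2}$
$o{\left(j \right)} = 1008 - 2016 j$ ($o{\left(j \right)} = - 9 \left(224 j - 112\right) = - 9 \left(-112 + 224 j\right) = 1008 - 2016 j$)
$\frac{1}{G{\left(-264 \right)} + o{\left(A{\left(-4 \right)} \right)}} = \frac{1}{-11 - \left(-1008 + 2016 \left(\frac{9}{2} - \frac{\left(24 - 4\right)^{2}}{2}\right)\right)} = \frac{1}{-11 - \left(-1008 + 2016 \left(\frac{9}{2} - \frac{20^{2}}{2}\right)\right)} = \frac{1}{-11 - \left(-1008 + 2016 \left(\frac{9}{2} - 200\right)\right)} = \frac{1}{-11 + \left(1008 - -394128\right)} = \frac{1}{-11 + \left(1008 + 394128\right)} = \frac{1}{-11 + 395136} = \frac{1}{395125}$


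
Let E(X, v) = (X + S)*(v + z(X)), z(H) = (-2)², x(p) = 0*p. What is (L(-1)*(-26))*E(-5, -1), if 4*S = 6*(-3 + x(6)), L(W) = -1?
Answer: -741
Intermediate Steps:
x(p) = 0
z(H) = 4
S = -9/2 (S = (6*(-3 + 0))/4 = (6*(-3))/4 = (¼)*(-18) = -9/2 ≈ -4.5000)
E(X, v) = (4 + v)*(-9/2 + X) (E(X, v) = (X - 9/2)*(v + 4) = (-9/2 + X)*(4 + v) = (4 + v)*(-9/2 + X))
(L(-1)*(-26))*E(-5, -1) = (-1*(-26))*(-18 + 4*(-5) - 9/2*(-1) - 5*(-1)) = 26*(-18 - 20 + 9/2 + 5) = 26*(-57/2) = -741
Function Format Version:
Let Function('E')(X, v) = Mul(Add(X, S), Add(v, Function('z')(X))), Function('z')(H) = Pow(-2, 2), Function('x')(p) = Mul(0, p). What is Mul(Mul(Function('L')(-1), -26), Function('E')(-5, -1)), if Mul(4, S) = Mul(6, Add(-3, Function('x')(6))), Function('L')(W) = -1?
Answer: -741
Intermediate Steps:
Function('x')(p) = 0
Function('z')(H) = 4
S = Rational(-9, 2) (S = Mul(Rational(1, 4), Mul(6, Add(-3, 0))) = Mul(Rational(1, 4), Mul(6, -3)) = Mul(Rational(1, 4), -18) = Rational(-9, 2) ≈ -4.5000)
Function('E')(X, v) = Mul(Add(4, v), Add(Rational(-9, 2), X)) (Function('E')(X, v) = Mul(Add(X, Rational(-9, 2)), Add(v, 4)) = Mul(Add(Rational(-9, 2), X), Add(4, v)) = Mul(Add(4, v), Add(Rational(-9, 2), X)))
Mul(Mul(Function('L')(-1), -26), Function('E')(-5, -1)) = Mul(Mul(-1, -26), Add(-18, Mul(4, -5), Mul(Rational(-9, 2), -1), Mul(-5, -1))) = Mul(26, Add(-18, -20, Rational(9, 2), 5)) = Mul(26, Rational(-57, 2)) = -741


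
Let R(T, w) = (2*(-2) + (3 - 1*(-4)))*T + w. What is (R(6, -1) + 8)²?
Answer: 625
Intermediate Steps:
R(T, w) = w + 3*T (R(T, w) = (-4 + (3 + 4))*T + w = (-4 + 7)*T + w = 3*T + w = w + 3*T)
(R(6, -1) + 8)² = ((-1 + 3*6) + 8)² = ((-1 + 18) + 8)² = (17 + 8)² = 25² = 625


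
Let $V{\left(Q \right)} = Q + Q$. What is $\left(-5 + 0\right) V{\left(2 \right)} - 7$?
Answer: $-27$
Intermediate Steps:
$V{\left(Q \right)} = 2 Q$
$\left(-5 + 0\right) V{\left(2 \right)} - 7 = \left(-5 + 0\right) 2 \cdot 2 - 7 = \left(-5\right) 4 - 7 = -20 - 7 = -27$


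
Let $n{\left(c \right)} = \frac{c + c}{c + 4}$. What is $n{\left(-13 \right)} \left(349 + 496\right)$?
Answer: $\frac{21970}{9} \approx 2441.1$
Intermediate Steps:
$n{\left(c \right)} = \frac{2 c}{4 + c}$
$n{\left(-13 \right)} \left(349 + 496\right) = 2 \left(-13\right) \frac{1}{4 - 13} \left(349 + 496\right) = 2 \left(-13\right) \frac{1}{-9} \cdot 845 = 2 \left(-13\right) \left(- \frac{1}{9}\right) 845 = \frac{26}{9} \cdot 845 = \frac{21970}{9}$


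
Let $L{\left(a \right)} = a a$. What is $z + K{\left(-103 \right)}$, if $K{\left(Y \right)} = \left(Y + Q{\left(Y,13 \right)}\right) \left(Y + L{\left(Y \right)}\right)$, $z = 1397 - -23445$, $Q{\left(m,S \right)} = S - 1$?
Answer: $-931204$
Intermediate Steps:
$Q{\left(m,S \right)} = -1 + S$
$L{\left(a \right)} = a^{2}$
$z = 24842$ ($z = 1397 + 23445 = 24842$)
$K{\left(Y \right)} = \left(12 + Y\right) \left(Y + Y^{2}\right)$ ($K{\left(Y \right)} = \left(Y + \left(-1 + 13\right)\right) \left(Y + Y^{2}\right) = \left(Y + 12\right) \left(Y + Y^{2}\right) = \left(12 + Y\right) \left(Y + Y^{2}\right)$)
$z + K{\left(-103 \right)} = 24842 - 103 \left(12 + \left(-103\right)^{2} + 13 \left(-103\right)\right) = 24842 - 103 \left(12 + 10609 - 1339\right) = 24842 - 956046 = -931204$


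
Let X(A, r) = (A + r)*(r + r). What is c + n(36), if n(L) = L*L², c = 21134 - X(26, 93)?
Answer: 45656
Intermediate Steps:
X(A, r) = 2*r*(A + r) (X(A, r) = (A + r)*(2*r) = 2*r*(A + r))
c = -1000 (c = 21134 - 2*93*(26 + 93) = 21134 - 2*93*119 = 21134 - 1*22134 = 21134 - 22134 = -1000)
n(L) = L³
c + n(36) = -1000 + 36³ = -1000 + 46656 = 45656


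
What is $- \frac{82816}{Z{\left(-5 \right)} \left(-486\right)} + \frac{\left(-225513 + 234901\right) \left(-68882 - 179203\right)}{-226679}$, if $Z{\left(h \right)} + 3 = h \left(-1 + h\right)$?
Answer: $\frac{15290099534812}{1487240919} \approx 10281.0$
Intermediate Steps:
$Z{\left(h \right)} = -3 + h \left(-1 + h\right)$
$- \frac{82816}{Z{\left(-5 \right)} \left(-486\right)} + \frac{\left(-225513 + 234901\right) \left(-68882 - 179203\right)}{-226679} = - \frac{82816}{\left(-3 + \left(-5\right)^{2} - -5\right) \left(-486\right)} + \frac{\left(-225513 + 234901\right) \left(-68882 - 179203\right)}{-226679} = - \frac{82816}{\left(-3 + 25 + 5\right) \left(-486\right)} + 9388 \left(-248085\right) \left(- \frac{1}{226679}\right) = - \frac{82816}{27 \left(-486\right)} - - \frac{2329021980}{226679} = - \frac{82816}{-13122} + \frac{2329021980}{226679} = \left(-82816\right) \left(- \frac{1}{13122}\right) + \frac{2329021980}{226679} = \frac{41408}{6561} + \frac{2329021980}{226679} = \frac{15290099534812}{1487240919}$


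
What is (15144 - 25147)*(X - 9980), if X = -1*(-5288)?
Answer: 46934076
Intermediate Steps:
X = 5288
(15144 - 25147)*(X - 9980) = (15144 - 25147)*(5288 - 9980) = -10003*(-4692) = 46934076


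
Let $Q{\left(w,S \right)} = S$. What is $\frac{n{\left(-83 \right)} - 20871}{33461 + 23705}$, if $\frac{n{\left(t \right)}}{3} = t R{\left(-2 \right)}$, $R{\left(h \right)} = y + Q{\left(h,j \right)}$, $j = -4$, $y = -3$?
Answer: $- \frac{9564}{28583} \approx -0.3346$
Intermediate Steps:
$R{\left(h \right)} = -7$ ($R{\left(h \right)} = -3 - 4 = -7$)
$n{\left(t \right)} = - 21 t$ ($n{\left(t \right)} = 3 t \left(-7\right) = 3 \left(- 7 t\right) = - 21 t$)
$\frac{n{\left(-83 \right)} - 20871}{33461 + 23705} = \frac{\left(-21\right) \left(-83\right) - 20871}{33461 + 23705} = \frac{1743 - 20871}{57166} = \left(-19128\right) \frac{1}{57166} = - \frac{9564}{28583}$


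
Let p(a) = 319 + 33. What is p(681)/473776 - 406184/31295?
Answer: -12026825934/926676245 ≈ -12.978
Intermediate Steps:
p(a) = 352
p(681)/473776 - 406184/31295 = 352/473776 - 406184/31295 = 352*(1/473776) - 406184*1/31295 = 22/29611 - 406184/31295 = -12026825934/926676245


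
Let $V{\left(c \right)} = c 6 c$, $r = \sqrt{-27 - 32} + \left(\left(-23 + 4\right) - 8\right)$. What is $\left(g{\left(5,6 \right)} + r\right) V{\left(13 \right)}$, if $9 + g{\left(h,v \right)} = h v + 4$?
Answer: $-2028 + 1014 i \sqrt{59} \approx -2028.0 + 7788.7 i$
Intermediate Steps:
$g{\left(h,v \right)} = -5 + h v$ ($g{\left(h,v \right)} = -9 + \left(h v + 4\right) = -9 + \left(4 + h v\right) = -5 + h v$)
$r = -27 + i \sqrt{59}$ ($r = \sqrt{-59} - 27 = i \sqrt{59} - 27 = -27 + i \sqrt{59} \approx -27.0 + 7.6811 i$)
$V{\left(c \right)} = 6 c^{2}$ ($V{\left(c \right)} = 6 c c = 6 c^{2}$)
$\left(g{\left(5,6 \right)} + r\right) V{\left(13 \right)} = \left(\left(-5 + 5 \cdot 6\right) - \left(27 - i \sqrt{59}\right)\right) 6 \cdot 13^{2} = \left(\left(-5 + 30\right) - \left(27 - i \sqrt{59}\right)\right) 6 \cdot 169 = \left(25 - \left(27 - i \sqrt{59}\right)\right) 1014 = \left(-2 + i \sqrt{59}\right) 1014 = -2028 + 1014 i \sqrt{59}$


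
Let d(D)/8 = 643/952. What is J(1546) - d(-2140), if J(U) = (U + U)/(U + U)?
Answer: -524/119 ≈ -4.4034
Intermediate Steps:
d(D) = 643/119 (d(D) = 8*(643/952) = 643/119)
J(U) = 1 (J(U) = (2*U)/((2*U)) = (2*U)*(1/(2*U)) = 1)
J(1546) - d(-2140) = 1 - 1*643/119 = 1 - 643/119 = -524/119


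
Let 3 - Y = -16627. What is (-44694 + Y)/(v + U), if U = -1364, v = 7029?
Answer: -28064/5665 ≈ -4.9539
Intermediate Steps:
Y = 16630 (Y = 3 - 1*(-16627) = 3 + 16627 = 16630)
(-44694 + Y)/(v + U) = (-44694 + 16630)/(7029 - 1364) = -28064/5665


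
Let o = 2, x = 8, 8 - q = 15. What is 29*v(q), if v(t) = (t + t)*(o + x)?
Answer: -4060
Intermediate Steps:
q = -7 (q = 8 - 1*15 = 8 - 15 = -7)
v(t) = 20*t (v(t) = (t + t)*(2 + 8) = (2*t)*10 = 20*t)
29*v(q) = 29*(20*(-7)) = 29*(-140) = -4060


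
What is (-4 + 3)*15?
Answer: -15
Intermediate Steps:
(-4 + 3)*15 = -1*15 = -15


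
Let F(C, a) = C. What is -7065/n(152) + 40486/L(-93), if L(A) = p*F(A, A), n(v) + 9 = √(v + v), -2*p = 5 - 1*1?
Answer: -45136/669 - 28260*√19/223 ≈ -619.86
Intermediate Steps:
p = -2 (p = -(5 - 1*1)/2 = -(5 - 1)/2 = -½*4 = -2)
n(v) = -9 + √2*√v (n(v) = -9 + √(v + v) = -9 + √(2*v) = -9 + √2*√v)
L(A) = -2*A
-7065/n(152) + 40486/L(-93) = -7065/(-9 + √2*√152) + 40486/((-2*(-93))) = -7065/(-9 + √2*(2*√38)) + 40486/186 = -7065/(-9 + 4*√19) + 40486*(1/186) = -7065/(-9 + 4*√19) + 653/3 = 653/3 - 7065/(-9 + 4*√19)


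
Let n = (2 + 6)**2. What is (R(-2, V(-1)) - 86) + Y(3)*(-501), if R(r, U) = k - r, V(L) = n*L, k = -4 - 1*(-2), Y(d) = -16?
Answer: 7930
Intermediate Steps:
k = -2 (k = -4 + 2 = -2)
n = 64 (n = 8**2 = 64)
V(L) = 64*L
R(r, U) = -2 - r
(R(-2, V(-1)) - 86) + Y(3)*(-501) = ((-2 - 1*(-2)) - 86) - 16*(-501) = ((-2 + 2) - 86) + 8016 = (0 - 86) + 8016 = -86 + 8016 = 7930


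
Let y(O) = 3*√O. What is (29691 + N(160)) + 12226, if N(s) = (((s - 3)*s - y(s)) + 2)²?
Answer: 631158241 - 602928*√10 ≈ 6.2925e+8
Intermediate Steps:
N(s) = (2 - 3*√s + s*(-3 + s))² (N(s) = (((s - 3)*s - 3*√s) + 2)² = (((-3 + s)*s - 3*√s) + 2)² = ((s*(-3 + s) - 3*√s) + 2)² = ((-3*√s + s*(-3 + s)) + 2)² = (2 - 3*√s + s*(-3 + s))²)
(29691 + N(160)) + 12226 = (29691 + (-2 - 1*160² + 3*160 + 3*√160)²) + 12226 = (29691 + (-2 - 1*25600 + 480 + 3*(4*√10))²) + 12226 = (29691 + (-2 - 25600 + 480 + 12*√10)²) + 12226 = (29691 + (-25122 + 12*√10)²) + 12226 = 41917 + (-25122 + 12*√10)²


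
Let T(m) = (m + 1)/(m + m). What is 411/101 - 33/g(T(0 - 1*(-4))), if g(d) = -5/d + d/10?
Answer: 105525/12827 ≈ 8.2268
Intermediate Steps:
T(m) = (1 + m)/(2*m) (T(m) = (1 + m)/((2*m)) = (1 + m)*(1/(2*m)) = (1 + m)/(2*m))
g(d) = -5/d + d/10 (g(d) = -5/d + d*(⅒) = -5/d + d/10)
411/101 - 33/g(T(0 - 1*(-4))) = 411/101 - 33/(-5*2*(0 - 1*(-4))/(1 + (0 - 1*(-4))) + ((1 + (0 - 1*(-4)))/(2*(0 - 1*(-4))))/10) = 411*(1/101) - 33/(-5*2*(0 + 4)/(1 + (0 + 4)) + ((1 + (0 + 4))/(2*(0 + 4)))/10) = 411/101 - 33/(-5*8/(1 + 4) + ((½)*(1 + 4)/4)/10) = 411/101 - 33/(-5/((½)*(¼)*5) + ((½)*(¼)*5)/10) = 411/101 - 33/(-5/5/8 + (⅒)*(5/8)) = 411/101 - 33/(-5*8/5 + 1/16) = 411/101 - 33/(-8 + 1/16) = 411/101 - 33/(-127/16) = 411/101 - 33*(-16/127) = 411/101 + 528/127 = 105525/12827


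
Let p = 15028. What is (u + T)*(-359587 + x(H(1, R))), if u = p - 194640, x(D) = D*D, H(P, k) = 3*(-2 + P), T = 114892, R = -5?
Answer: 23271888160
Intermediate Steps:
H(P, k) = -6 + 3*P
x(D) = D²
u = -179612 (u = 15028 - 194640 = -179612)
(u + T)*(-359587 + x(H(1, R))) = (-179612 + 114892)*(-359587 + (-6 + 3*1)²) = -64720*(-359587 + (-6 + 3)²) = -64720*(-359587 + (-3)²) = -64720*(-359587 + 9) = -64720*(-359578) = 23271888160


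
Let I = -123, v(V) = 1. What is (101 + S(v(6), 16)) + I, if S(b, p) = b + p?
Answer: -5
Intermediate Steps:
(101 + S(v(6), 16)) + I = (101 + (1 + 16)) - 123 = (101 + 17) - 123 = 118 - 123 = -5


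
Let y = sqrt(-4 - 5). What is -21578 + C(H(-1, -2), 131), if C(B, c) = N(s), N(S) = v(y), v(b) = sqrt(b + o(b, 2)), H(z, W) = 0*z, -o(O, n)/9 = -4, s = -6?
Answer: -21578 + sqrt(36 + 3*I) ≈ -21572.0 + 0.24978*I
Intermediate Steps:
o(O, n) = 36 (o(O, n) = -9*(-4) = 36)
y = 3*I (y = sqrt(-9) = 3*I ≈ 3.0*I)
H(z, W) = 0
v(b) = sqrt(36 + b) (v(b) = sqrt(b + 36) = sqrt(36 + b))
N(S) = sqrt(36 + 3*I)
C(B, c) = sqrt(36 + 3*I)
-21578 + C(H(-1, -2), 131) = -21578 + sqrt(36 + 3*I)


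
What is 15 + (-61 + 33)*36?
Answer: -993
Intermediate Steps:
15 + (-61 + 33)*36 = 15 - 28*36 = 15 - 1008 = -993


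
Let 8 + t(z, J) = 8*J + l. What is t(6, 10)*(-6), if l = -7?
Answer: -390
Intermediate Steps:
t(z, J) = -15 + 8*J (t(z, J) = -8 + (8*J - 7) = -8 + (-7 + 8*J) = -15 + 8*J)
t(6, 10)*(-6) = (-15 + 8*10)*(-6) = (-15 + 80)*(-6) = 65*(-6) = -390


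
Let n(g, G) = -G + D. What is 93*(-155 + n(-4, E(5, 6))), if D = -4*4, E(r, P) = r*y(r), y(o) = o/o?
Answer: -16368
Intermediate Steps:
y(o) = 1
E(r, P) = r (E(r, P) = r*1 = r)
D = -16
n(g, G) = -16 - G (n(g, G) = -G - 16 = -16 - G)
93*(-155 + n(-4, E(5, 6))) = 93*(-155 + (-16 - 1*5)) = 93*(-155 + (-16 - 5)) = 93*(-155 - 21) = 93*(-176) = -16368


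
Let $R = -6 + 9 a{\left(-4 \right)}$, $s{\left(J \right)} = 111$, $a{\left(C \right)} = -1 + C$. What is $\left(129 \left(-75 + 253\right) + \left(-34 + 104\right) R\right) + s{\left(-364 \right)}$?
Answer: $19503$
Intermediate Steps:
$R = -51$ ($R = -6 + 9 \left(-1 - 4\right) = -6 + 9 \left(-5\right) = -6 - 45 = -51$)
$\left(129 \left(-75 + 253\right) + \left(-34 + 104\right) R\right) + s{\left(-364 \right)} = \left(129 \left(-75 + 253\right) + \left(-34 + 104\right) \left(-51\right)\right) + 111 = \left(129 \cdot 178 + 70 \left(-51\right)\right) + 111 = \left(22962 - 3570\right) + 111 = 19392 + 111 = 19503$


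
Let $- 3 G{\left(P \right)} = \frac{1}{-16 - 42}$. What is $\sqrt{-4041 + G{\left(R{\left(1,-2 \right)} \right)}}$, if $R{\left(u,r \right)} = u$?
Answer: $\frac{i \sqrt{122345142}}{174} \approx 63.569 i$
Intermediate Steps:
$G{\left(P \right)} = \frac{1}{174}$ ($G{\left(P \right)} = - \frac{1}{3 \left(-16 - 42\right)} = - \frac{1}{3 \left(-58\right)} = \left(- \frac{1}{3}\right) \left(- \frac{1}{58}\right) = \frac{1}{174}$)
$\sqrt{-4041 + G{\left(R{\left(1,-2 \right)} \right)}} = \sqrt{-4041 + \frac{1}{174}} = \sqrt{- \frac{703133}{174}} = \frac{i \sqrt{122345142}}{174}$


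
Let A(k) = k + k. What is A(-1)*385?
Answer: -770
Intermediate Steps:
A(k) = 2*k
A(-1)*385 = (2*(-1))*385 = -2*385 = -770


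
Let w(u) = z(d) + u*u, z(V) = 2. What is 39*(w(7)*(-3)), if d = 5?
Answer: -5967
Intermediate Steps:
w(u) = 2 + u² (w(u) = 2 + u*u = 2 + u²)
39*(w(7)*(-3)) = 39*((2 + 7²)*(-3)) = 39*((2 + 49)*(-3)) = 39*(51*(-3)) = 39*(-153) = -5967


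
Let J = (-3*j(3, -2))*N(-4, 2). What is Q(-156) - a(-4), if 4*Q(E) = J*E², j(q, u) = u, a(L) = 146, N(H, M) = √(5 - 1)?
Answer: 72862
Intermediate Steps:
N(H, M) = 2 (N(H, M) = √4 = 2)
J = 12 (J = -3*(-2)*2 = 6*2 = 12)
Q(E) = 3*E² (Q(E) = (12*E²)/4 = 3*E²)
Q(-156) - a(-4) = 3*(-156)² - 1*146 = 3*24336 - 146 = 73008 - 146 = 72862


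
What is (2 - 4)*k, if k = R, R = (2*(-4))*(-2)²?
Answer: 64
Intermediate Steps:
R = -32 (R = -8*4 = -32)
k = -32
(2 - 4)*k = (2 - 4)*(-32) = -2*(-32) = 64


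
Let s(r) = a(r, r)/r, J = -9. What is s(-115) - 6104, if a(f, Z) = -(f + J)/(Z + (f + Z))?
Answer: -242176076/39675 ≈ -6104.0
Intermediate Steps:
a(f, Z) = -(-9 + f)/(f + 2*Z) (a(f, Z) = -(f - 9)/(Z + (f + Z)) = -(-9 + f)/(Z + (Z + f)) = -(-9 + f)/(f + 2*Z))
s(r) = (9 - r)/(3*r²) (s(r) = ((9 - r)/(r + 2*r))/r = ((9 - r)/((3*r)))/r = ((1/(3*r))*(9 - r))/r = ((9 - r)/(3*r))/r = (9 - r)/(3*r²))
s(-115) - 6104 = (⅓)*(9 - 1*(-115))/(-115)² - 6104 = (⅓)*(1/13225)*(9 + 115) - 6104 = (⅓)*(1/13225)*124 - 6104 = 124/39675 - 6104 = -242176076/39675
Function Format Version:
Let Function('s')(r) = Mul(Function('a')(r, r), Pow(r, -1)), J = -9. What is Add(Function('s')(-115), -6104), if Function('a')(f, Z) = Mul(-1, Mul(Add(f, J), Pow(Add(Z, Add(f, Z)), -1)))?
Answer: Rational(-242176076, 39675) ≈ -6104.0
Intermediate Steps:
Function('a')(f, Z) = Mul(-1, Pow(Add(f, Mul(2, Z)), -1), Add(-9, f)) (Function('a')(f, Z) = Mul(-1, Mul(Add(f, -9), Pow(Add(Z, Add(f, Z)), -1))) = Mul(-1, Mul(Add(-9, f), Pow(Add(Z, Add(Z, f)), -1))) = Mul(-1, Mul(Add(-9, f), Pow(Add(f, Mul(2, Z)), -1))) = Mul(-1, Mul(Pow(Add(f, Mul(2, Z)), -1), Add(-9, f))) = Mul(-1, Pow(Add(f, Mul(2, Z)), -1), Add(-9, f)))
Function('s')(r) = Mul(Rational(1, 3), Pow(r, -2), Add(9, Mul(-1, r))) (Function('s')(r) = Mul(Mul(Pow(Add(r, Mul(2, r)), -1), Add(9, Mul(-1, r))), Pow(r, -1)) = Mul(Mul(Pow(Mul(3, r), -1), Add(9, Mul(-1, r))), Pow(r, -1)) = Mul(Mul(Mul(Rational(1, 3), Pow(r, -1)), Add(9, Mul(-1, r))), Pow(r, -1)) = Mul(Mul(Rational(1, 3), Pow(r, -1), Add(9, Mul(-1, r))), Pow(r, -1)) = Mul(Rational(1, 3), Pow(r, -2), Add(9, Mul(-1, r))))
Add(Function('s')(-115), -6104) = Add(Mul(Rational(1, 3), Pow(-115, -2), Add(9, Mul(-1, -115))), -6104) = Add(Mul(Rational(1, 3), Rational(1, 13225), Add(9, 115)), -6104) = Add(Mul(Rational(1, 3), Rational(1, 13225), 124), -6104) = Add(Rational(124, 39675), -6104) = Rational(-242176076, 39675)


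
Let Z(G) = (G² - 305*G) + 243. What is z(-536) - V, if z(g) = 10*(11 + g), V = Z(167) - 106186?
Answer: 123739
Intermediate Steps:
Z(G) = 243 + G² - 305*G
V = -128989 (V = (243 + 167² - 305*167) - 106186 = (243 + 27889 - 50935) - 106186 = -22803 - 106186 = -128989)
z(g) = 110 + 10*g
z(-536) - V = (110 + 10*(-536)) - 1*(-128989) = (110 - 5360) + 128989 = -5250 + 128989 = 123739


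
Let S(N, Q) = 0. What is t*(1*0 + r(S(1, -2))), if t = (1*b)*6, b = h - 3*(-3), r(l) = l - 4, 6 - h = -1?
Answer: -384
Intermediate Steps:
h = 7 (h = 6 - 1*(-1) = 6 + 1 = 7)
r(l) = -4 + l
b = 16 (b = 7 - 3*(-3) = 7 + 9 = 16)
t = 96 (t = (1*16)*6 = 16*6 = 96)
t*(1*0 + r(S(1, -2))) = 96*(1*0 + (-4 + 0)) = 96*(0 - 4) = 96*(-4) = -384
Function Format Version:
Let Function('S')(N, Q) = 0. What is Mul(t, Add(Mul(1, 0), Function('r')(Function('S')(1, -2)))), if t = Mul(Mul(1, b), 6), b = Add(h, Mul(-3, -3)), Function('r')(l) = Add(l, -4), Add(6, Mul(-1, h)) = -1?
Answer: -384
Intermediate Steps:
h = 7 (h = Add(6, Mul(-1, -1)) = Add(6, 1) = 7)
Function('r')(l) = Add(-4, l)
b = 16 (b = Add(7, Mul(-3, -3)) = Add(7, 9) = 16)
t = 96 (t = Mul(Mul(1, 16), 6) = Mul(16, 6) = 96)
Mul(t, Add(Mul(1, 0), Function('r')(Function('S')(1, -2)))) = Mul(96, Add(Mul(1, 0), Add(-4, 0))) = Mul(96, Add(0, -4)) = Mul(96, -4) = -384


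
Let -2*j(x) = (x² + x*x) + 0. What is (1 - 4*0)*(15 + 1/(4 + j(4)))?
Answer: 179/12 ≈ 14.917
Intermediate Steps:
j(x) = -x² (j(x) = -((x² + x*x) + 0)/2 = -((x² + x²) + 0)/2 = -(2*x² + 0)/2 = -x²)
(1 - 4*0)*(15 + 1/(4 + j(4))) = (1 - 4*0)*(15 + 1/(4 - 1*4²)) = (1 + 0)*(15 + 1/(4 - 1*16)) = 1*(15 + 1/(4 - 16)) = 1*(15 + 1/(-12)) = 1*(15 - 1/12) = 1*(179/12) = 179/12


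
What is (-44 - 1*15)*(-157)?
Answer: 9263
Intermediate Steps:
(-44 - 1*15)*(-157) = (-44 - 15)*(-157) = -59*(-157) = 9263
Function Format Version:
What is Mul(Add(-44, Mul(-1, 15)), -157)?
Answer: 9263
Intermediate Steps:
Mul(Add(-44, Mul(-1, 15)), -157) = Mul(Add(-44, -15), -157) = Mul(-59, -157) = 9263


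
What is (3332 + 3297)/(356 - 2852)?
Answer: -6629/2496 ≈ -2.6558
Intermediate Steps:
(3332 + 3297)/(356 - 2852) = 6629/(-2496) = 6629*(-1/2496) = -6629/2496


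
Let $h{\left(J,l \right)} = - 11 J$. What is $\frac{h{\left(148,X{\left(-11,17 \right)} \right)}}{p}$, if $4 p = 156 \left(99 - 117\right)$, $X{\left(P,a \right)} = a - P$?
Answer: $\frac{814}{351} \approx 2.3191$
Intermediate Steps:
$p = -702$ ($p = \frac{156 \left(99 - 117\right)}{4} = \frac{156 \left(-18\right)}{4} = \frac{1}{4} \left(-2808\right) = -702$)
$\frac{h{\left(148,X{\left(-11,17 \right)} \right)}}{p} = \frac{\left(-11\right) 148}{-702} = \left(-1628\right) \left(- \frac{1}{702}\right) = \frac{814}{351}$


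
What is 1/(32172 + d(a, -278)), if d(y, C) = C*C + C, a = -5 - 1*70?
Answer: 1/109178 ≈ 9.1594e-6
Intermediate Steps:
a = -75 (a = -5 - 70 = -75)
d(y, C) = C + C² (d(y, C) = C² + C = C + C²)
1/(32172 + d(a, -278)) = 1/(32172 - 278*(1 - 278)) = 1/(32172 - 278*(-277)) = 1/(32172 + 77006) = 1/109178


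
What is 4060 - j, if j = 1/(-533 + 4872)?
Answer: 17616339/4339 ≈ 4060.0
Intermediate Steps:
j = 1/4339 ≈ 0.00023047
4060 - j = 4060 - 1*1/4339 = 4060 - 1/4339 = 17616339/4339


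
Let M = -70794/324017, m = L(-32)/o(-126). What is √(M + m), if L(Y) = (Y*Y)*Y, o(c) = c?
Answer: √12030635063514214/6804357 ≈ 16.120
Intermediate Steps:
L(Y) = Y³ (L(Y) = Y²*Y = Y³)
m = 16384/63 (m = (-32)³/(-126) = -32768*(-1/126) = 16384/63 ≈ 260.06)
M = -70794/324017 (M = -70794*1/324017 = -70794/324017 ≈ -0.21849)
√(M + m) = √(-70794/324017 + 16384/63) = √(5304234506/20413071) = √12030635063514214/6804357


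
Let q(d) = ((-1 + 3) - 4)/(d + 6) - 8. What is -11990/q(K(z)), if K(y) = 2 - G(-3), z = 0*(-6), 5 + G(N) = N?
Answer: 19184/13 ≈ 1475.7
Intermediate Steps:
G(N) = -5 + N
z = 0
K(y) = 10 (K(y) = 2 - (-5 - 3) = 2 - 1*(-8) = 2 + 8 = 10)
q(d) = -8 - 2/(6 + d) (q(d) = (2 - 4)/(6 + d) - 8 = -2/(6 + d) - 8 = -8 - 2/(6 + d))
-11990/q(K(z)) = -11990*(6 + 10)/(2*(-25 - 4*10)) = -11990*8/(-25 - 40) = -11990/(2*(1/16)*(-65)) = -11990/(-65/8) = -11990*(-8/65) = 19184/13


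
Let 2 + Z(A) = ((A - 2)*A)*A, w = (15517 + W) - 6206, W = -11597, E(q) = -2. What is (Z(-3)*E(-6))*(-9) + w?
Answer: -3132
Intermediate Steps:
w = -2286 (w = (15517 - 11597) - 6206 = 3920 - 6206 = -2286)
Z(A) = -2 + A²*(-2 + A) (Z(A) = -2 + ((A - 2)*A)*A = -2 + ((-2 + A)*A)*A = -2 + (A*(-2 + A))*A = -2 + A²*(-2 + A))
(Z(-3)*E(-6))*(-9) + w = ((-2 + (-3)³ - 2*(-3)²)*(-2))*(-9) - 2286 = ((-2 - 27 - 2*9)*(-2))*(-9) - 2286 = ((-2 - 27 - 18)*(-2))*(-9) - 2286 = -47*(-2)*(-9) - 2286 = 94*(-9) - 2286 = -846 - 2286 = -3132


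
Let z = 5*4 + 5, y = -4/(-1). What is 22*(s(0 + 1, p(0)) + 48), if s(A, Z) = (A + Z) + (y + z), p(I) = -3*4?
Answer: 1452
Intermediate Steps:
y = 4 (y = -4*(-1) = 4)
p(I) = -12
z = 25 (z = 20 + 5 = 25)
s(A, Z) = 29 + A + Z (s(A, Z) = (A + Z) + (4 + 25) = (A + Z) + 29 = 29 + A + Z)
22*(s(0 + 1, p(0)) + 48) = 22*((29 + (0 + 1) - 12) + 48) = 22*((29 + 1 - 12) + 48) = 22*(18 + 48) = 22*66 = 1452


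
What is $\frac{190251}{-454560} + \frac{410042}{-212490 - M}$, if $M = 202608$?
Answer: $- \frac{44226916853}{31447824480} \approx -1.4064$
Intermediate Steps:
$\frac{190251}{-454560} + \frac{410042}{-212490 - M} = \frac{190251}{-454560} + \frac{410042}{-212490 - 202608} = 190251 \left(- \frac{1}{454560}\right) + \frac{410042}{-212490 - 202608} = - \frac{63417}{151520} + \frac{410042}{-415098} = - \frac{63417}{151520} + 410042 \left(- \frac{1}{415098}\right) = - \frac{63417}{151520} - \frac{205021}{207549} = - \frac{44226916853}{31447824480}$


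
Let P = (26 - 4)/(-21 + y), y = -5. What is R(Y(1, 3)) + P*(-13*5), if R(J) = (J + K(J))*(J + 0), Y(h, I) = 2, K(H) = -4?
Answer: 51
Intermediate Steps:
R(J) = J*(-4 + J) (R(J) = (J - 4)*(J + 0) = (-4 + J)*J = J*(-4 + J))
P = -11/13 (P = (26 - 4)/(-21 - 5) = 22/(-26) = 22*(-1/26) = -11/13 ≈ -0.84615)
R(Y(1, 3)) + P*(-13*5) = 2*(-4 + 2) - (-11)*5 = 2*(-2) - 11/13*(-65) = -4 + 55 = 51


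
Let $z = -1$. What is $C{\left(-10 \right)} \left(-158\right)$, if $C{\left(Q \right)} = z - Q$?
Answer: $-1422$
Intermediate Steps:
$C{\left(Q \right)} = -1 - Q$
$C{\left(-10 \right)} \left(-158\right) = \left(-1 - -10\right) \left(-158\right) = \left(-1 + 10\right) \left(-158\right) = 9 \left(-158\right) = -1422$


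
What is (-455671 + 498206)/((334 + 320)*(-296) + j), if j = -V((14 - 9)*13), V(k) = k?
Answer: -42535/193649 ≈ -0.21965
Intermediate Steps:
j = -65 (j = -(14 - 9)*13 = -5*13 = -1*65 = -65)
(-455671 + 498206)/((334 + 320)*(-296) + j) = (-455671 + 498206)/((334 + 320)*(-296) - 65) = 42535/(654*(-296) - 65) = 42535/(-193584 - 65) = 42535/(-193649) = 42535*(-1/193649) = -42535/193649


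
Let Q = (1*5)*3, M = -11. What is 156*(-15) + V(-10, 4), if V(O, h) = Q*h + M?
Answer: -2291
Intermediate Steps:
Q = 15 (Q = 5*3 = 15)
V(O, h) = -11 + 15*h (V(O, h) = 15*h - 11 = -11 + 15*h)
156*(-15) + V(-10, 4) = 156*(-15) + (-11 + 15*4) = -2340 + (-11 + 60) = -2340 + 49 = -2291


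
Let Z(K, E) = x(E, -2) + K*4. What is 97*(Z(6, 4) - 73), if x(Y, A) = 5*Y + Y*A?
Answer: -3589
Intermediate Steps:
x(Y, A) = 5*Y + A*Y
Z(K, E) = 3*E + 4*K (Z(K, E) = E*(5 - 2) + K*4 = E*3 + 4*K = 3*E + 4*K)
97*(Z(6, 4) - 73) = 97*((3*4 + 4*6) - 73) = 97*((12 + 24) - 73) = 97*(36 - 73) = 97*(-37) = -3589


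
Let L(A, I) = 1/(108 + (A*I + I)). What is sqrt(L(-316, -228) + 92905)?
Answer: sqrt(1483508526702)/3996 ≈ 304.80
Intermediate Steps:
L(A, I) = 1/(108 + I + A*I) (L(A, I) = 1/(108 + (I + A*I)) = 1/(108 + I + A*I))
sqrt(L(-316, -228) + 92905) = sqrt(1/(108 - 228 - 316*(-228)) + 92905) = sqrt(1/(108 - 228 + 72048) + 92905) = sqrt(1/71928 + 92905) = sqrt(6682470841/71928) = sqrt(1483508526702)/3996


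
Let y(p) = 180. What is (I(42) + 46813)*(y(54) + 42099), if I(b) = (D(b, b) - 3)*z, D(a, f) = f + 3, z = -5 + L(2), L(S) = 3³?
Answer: 2018272623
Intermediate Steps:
L(S) = 27
z = 22 (z = -5 + 27 = 22)
D(a, f) = 3 + f
I(b) = 22*b (I(b) = ((3 + b) - 3)*22 = b*22 = 22*b)
(I(42) + 46813)*(y(54) + 42099) = (22*42 + 46813)*(180 + 42099) = (924 + 46813)*42279 = 47737*42279 = 2018272623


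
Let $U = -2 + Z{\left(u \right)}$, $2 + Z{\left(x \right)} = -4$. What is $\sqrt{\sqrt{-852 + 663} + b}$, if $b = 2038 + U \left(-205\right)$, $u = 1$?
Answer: $\sqrt{3678 + 3 i \sqrt{21}} \approx 60.647 + 0.1133 i$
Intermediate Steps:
$Z{\left(x \right)} = -6$ ($Z{\left(x \right)} = -2 - 4 = -6$)
$U = -8$ ($U = -2 - 6 = -8$)
$b = 3678$ ($b = 2038 - -1640 = 2038 + 1640 = 3678$)
$\sqrt{\sqrt{-852 + 663} + b} = \sqrt{\sqrt{-852 + 663} + 3678} = \sqrt{\sqrt{-189} + 3678} = \sqrt{3 i \sqrt{21} + 3678} = \sqrt{3678 + 3 i \sqrt{21}}$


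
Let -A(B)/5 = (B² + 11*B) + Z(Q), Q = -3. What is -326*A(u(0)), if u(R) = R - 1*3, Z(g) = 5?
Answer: -30970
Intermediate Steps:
u(R) = -3 + R (u(R) = R - 3 = -3 + R)
A(B) = -25 - 55*B - 5*B² (A(B) = -5*((B² + 11*B) + 5) = -5*(5 + B² + 11*B) = -25 - 55*B - 5*B²)
-326*A(u(0)) = -326*(-25 - 55*(-3 + 0) - 5*(-3 + 0)²) = -326*(-25 - 55*(-3) - 5*(-3)²) = -326*(-25 + 165 - 5*9) = -326*(-25 + 165 - 45) = -326*95 = -30970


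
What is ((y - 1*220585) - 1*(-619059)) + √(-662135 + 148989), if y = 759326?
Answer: 1157800 + I*√513146 ≈ 1.1578e+6 + 716.34*I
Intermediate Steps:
((y - 1*220585) - 1*(-619059)) + √(-662135 + 148989) = ((759326 - 1*220585) - 1*(-619059)) + √(-662135 + 148989) = ((759326 - 220585) + 619059) + √(-513146) = (538741 + 619059) + I*√513146 = 1157800 + I*√513146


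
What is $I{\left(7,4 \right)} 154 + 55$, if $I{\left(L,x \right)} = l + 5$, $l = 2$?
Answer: $1133$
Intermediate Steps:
$I{\left(L,x \right)} = 7$ ($I{\left(L,x \right)} = 2 + 5 = 7$)
$I{\left(7,4 \right)} 154 + 55 = 7 \cdot 154 + 55 = 1078 + 55 = 1133$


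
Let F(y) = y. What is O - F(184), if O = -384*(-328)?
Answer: 125768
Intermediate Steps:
O = 125952
O - F(184) = 125952 - 1*184 = 125952 - 184 = 125768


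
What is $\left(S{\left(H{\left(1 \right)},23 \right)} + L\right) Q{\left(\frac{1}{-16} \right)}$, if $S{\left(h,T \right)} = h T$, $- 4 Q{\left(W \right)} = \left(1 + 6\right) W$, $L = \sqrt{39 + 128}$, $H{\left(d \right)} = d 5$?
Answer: $\frac{805}{64} + \frac{7 \sqrt{167}}{64} \approx 13.992$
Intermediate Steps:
$H{\left(d \right)} = 5 d$
$L = \sqrt{167} \approx 12.923$
$Q{\left(W \right)} = - \frac{7 W}{4}$ ($Q{\left(W \right)} = - \frac{\left(1 + 6\right) W}{4} = - \frac{7 W}{4}$)
$S{\left(h,T \right)} = T h$
$\left(S{\left(H{\left(1 \right)},23 \right)} + L\right) Q{\left(\frac{1}{-16} \right)} = \left(23 \cdot 5 \cdot 1 + \sqrt{167}\right) \left(- \frac{7}{4 \left(-16\right)}\right) = \left(23 \cdot 5 + \sqrt{167}\right) \left(\left(- \frac{7}{4}\right) \left(- \frac{1}{16}\right)\right) = \left(115 + \sqrt{167}\right) \frac{7}{64} = \frac{805}{64} + \frac{7 \sqrt{167}}{64}$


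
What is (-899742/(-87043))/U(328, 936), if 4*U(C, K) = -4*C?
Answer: -449871/14275052 ≈ -0.031514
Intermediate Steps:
U(C, K) = -C (U(C, K) = (-4*C)/4 = -C)
(-899742/(-87043))/U(328, 936) = (-899742/(-87043))/((-1*328)) = -899742*(-1/87043)/(-328) = (899742/87043)*(-1/328) = -449871/14275052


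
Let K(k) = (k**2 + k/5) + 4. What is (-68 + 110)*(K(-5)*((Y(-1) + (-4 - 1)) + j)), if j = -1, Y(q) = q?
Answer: -8232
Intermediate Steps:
K(k) = 4 + k**2 + k/5 (K(k) = (k**2 + k/5) + 4 = 4 + k**2 + k/5)
(-68 + 110)*(K(-5)*((Y(-1) + (-4 - 1)) + j)) = (-68 + 110)*((4 + (-5)**2 + (1/5)*(-5))*((-1 + (-4 - 1)) - 1)) = 42*((4 + 25 - 1)*((-1 - 5) - 1)) = 42*(28*(-6 - 1)) = 42*(28*(-7)) = 42*(-196) = -8232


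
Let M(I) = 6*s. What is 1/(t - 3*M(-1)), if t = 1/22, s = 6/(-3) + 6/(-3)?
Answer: 22/1585 ≈ 0.013880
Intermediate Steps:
s = -4 (s = 6*(-⅓) + 6*(-⅓) = -2 - 2 = -4)
M(I) = -24 (M(I) = 6*(-4) = -24)
t = 1/22 ≈ 0.045455
1/(t - 3*M(-1)) = 1/(1/22 - 3*(-24)) = 1/(1/22 + 72) = 1/(1585/22) = 22/1585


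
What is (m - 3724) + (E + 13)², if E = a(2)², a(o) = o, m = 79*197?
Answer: 12128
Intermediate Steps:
m = 15563
E = 4 (E = 2² = 4)
(m - 3724) + (E + 13)² = (15563 - 3724) + (4 + 13)² = 11839 + 17² = 11839 + 289 = 12128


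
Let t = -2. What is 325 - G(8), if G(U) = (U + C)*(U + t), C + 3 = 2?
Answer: 283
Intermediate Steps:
C = -1 (C = -3 + 2 = -1)
G(U) = (-1 + U)*(-2 + U) (G(U) = (U - 1)*(U - 2) = (-1 + U)*(-2 + U))
325 - G(8) = 325 - (2 + 8² - 3*8) = 325 - (2 + 64 - 24) = 325 - 1*42 = 325 - 42 = 283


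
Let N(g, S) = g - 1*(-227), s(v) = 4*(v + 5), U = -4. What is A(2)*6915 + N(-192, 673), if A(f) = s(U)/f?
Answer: 13865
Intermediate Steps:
s(v) = 20 + 4*v (s(v) = 4*(5 + v) = 20 + 4*v)
N(g, S) = 227 + g (N(g, S) = g + 227 = 227 + g)
A(f) = 4/f (A(f) = (20 + 4*(-4))/f = (20 - 16)/f = 4/f)
A(2)*6915 + N(-192, 673) = (4/2)*6915 + (227 - 192) = (4*(½))*6915 + 35 = 2*6915 + 35 = 13830 + 35 = 13865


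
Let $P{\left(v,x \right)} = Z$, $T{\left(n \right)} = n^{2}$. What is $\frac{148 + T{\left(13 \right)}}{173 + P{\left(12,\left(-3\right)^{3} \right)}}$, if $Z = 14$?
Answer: $\frac{317}{187} \approx 1.6952$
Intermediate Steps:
$P{\left(v,x \right)} = 14$
$\frac{148 + T{\left(13 \right)}}{173 + P{\left(12,\left(-3\right)^{3} \right)}} = \frac{148 + 13^{2}}{173 + 14} = \frac{148 + 169}{187} = 317 \cdot \frac{1}{187} = \frac{317}{187}$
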